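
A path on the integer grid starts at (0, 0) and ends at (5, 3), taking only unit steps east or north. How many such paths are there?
Number of paths = 56

A monotone lattice path from (0, 0) to (5, 3) consists of 5 east steps and 3 north steps in some order, so it is determined by which 5 of the 8 steps are east. The count is C(8, 5) = 56.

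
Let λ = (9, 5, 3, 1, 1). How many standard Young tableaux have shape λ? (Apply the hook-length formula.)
# SYT of shape (9, 5, 3, 1, 1) = 16116408

Hook-length formula: f^λ = n! / Π hook(c), product over all cells c of the Young diagram. For λ = (9, 5, 3, 1, 1), n = 19 boxes. Hook lengths by row (left-to-right, top-to-bottom): [13, 10, 9, 7, 6, 4, 3, 2, 1]; [8, 5, 4, 2, 1]; [5, 2, 1]; [2]; [1]. Product of hooks = 7547904000. So f^λ = 19! / 7547904000 = 121645100408832000 / 7547904000 = 16116408.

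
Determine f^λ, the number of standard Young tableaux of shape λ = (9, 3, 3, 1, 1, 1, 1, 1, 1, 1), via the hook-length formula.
# SYT of shape (9, 3, 3, 1, 1, 1, 1, 1, 1, 1) = 144848704

Hook-length formula: f^λ = n! / Π hook(c), product over all cells c of the Young diagram. For λ = (9, 3, 3, 1, 1, 1, 1, 1, 1, 1), n = 22 boxes. Hook lengths by row (left-to-right, top-to-bottom): [18, 10, 9, 6, 5, 4, 3, 2, 1]; [11, 3, 2]; [10, 2, 1]; [7]; [6]; [5]; [4]; [3]; [2]; [1]. Product of hooks = 7759825920000. So f^λ = 22! / 7759825920000 = 1124000727777607680000 / 7759825920000 = 144848704.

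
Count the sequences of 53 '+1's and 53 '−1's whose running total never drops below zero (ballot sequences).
C_53 = 116157871455782434250553845880

These ballot sequences are counted by the Catalan number C_n = (1/(n + 1)) · C(2n, n). For n = 53: C_53 = (1/54) · C(106, 53) = 6272525058612251449529907677520/54 = 116157871455782434250553845880.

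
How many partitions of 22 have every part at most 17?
p(22, parts ≤ 17) = 990

Use the recurrence p(n, m) = p(n, m−1) + p(n−m, m): either the largest part is < m (count p(n, m−1)) or the largest part is exactly m (remove one copy of m, count p(n−m, m)). With p(0, ·) = 1 this gives p(22, parts ≤ 17) = 990. (By conjugating Young diagrams, this also counts partitions of 22 into at most 17 parts.)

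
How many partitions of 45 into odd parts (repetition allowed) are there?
p_odd(45) = 2048

Enumerate partitions using only odd parts via the recurrence o(n, m) = o(n, m−2) + o(n−m, m) over odd m, starting from the largest odd part ≤ n. This gives p_odd(45) = 2048. (Euler's theorem: equals the count of distinct-part partitions.)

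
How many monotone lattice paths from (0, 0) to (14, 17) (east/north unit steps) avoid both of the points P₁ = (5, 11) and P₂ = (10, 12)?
Number of paths = 165145497

Inclusion–exclusion. Total paths: C(31, 14) = 265182525. Through P₁: C(16, 5)·C(15, 9) = 21861840. Through P₂: C(22, 10)·C(9, 4) = 81477396. Since P₁ is strictly southwest of P₂, a monotone path through both must visit P₁ then P₂; paths through both = C(16, 5)·C(6, 5)·C(9, 4) = 3302208. Avoid both = 265182525 − 21861840 − 81477396 + 3302208 = 165145497.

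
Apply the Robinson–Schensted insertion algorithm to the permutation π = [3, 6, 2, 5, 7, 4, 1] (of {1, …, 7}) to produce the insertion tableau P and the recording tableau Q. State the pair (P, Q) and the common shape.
P = [1, 4, 7] / [2, 5] / [3] / [6];  Q = [1, 2, 5] / [3, 4] / [6] / [7];  common shape = (3, 2, 1, 1)

Row-insert the values π_1, π_2, … into P one at a time, bumping the leftmost entry strictly greater than the inserted value down to the next row. The recording tableau Q records, in position (i, j), the step at which that cell was added to P.
  Insert 3 (step 1): P = [3];  Q = [1]
  Insert 6 (step 2): P = [3, 6];  Q = [1, 2]
  Insert 2 (step 3): P = [2, 6] / [3];  Q = [1, 2] / [3]
  Insert 5 (step 4): P = [2, 5] / [3, 6];  Q = [1, 2] / [3, 4]
  Insert 7 (step 5): P = [2, 5, 7] / [3, 6];  Q = [1, 2, 5] / [3, 4]
  Insert 4 (step 6): P = [2, 4, 7] / [3, 5] / [6];  Q = [1, 2, 5] / [3, 4] / [6]
  Insert 1 (step 7): P = [1, 4, 7] / [2, 5] / [3] / [6];  Q = [1, 2, 5] / [3, 4] / [6] / [7]
Final shape: (3, 2, 1, 1).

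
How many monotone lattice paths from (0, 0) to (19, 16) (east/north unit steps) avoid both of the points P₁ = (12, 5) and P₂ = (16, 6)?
Number of paths = 3850511560

Inclusion–exclusion. Total paths: C(35, 19) = 4059928950. Through P₁: C(17, 12)·C(18, 7) = 196926912. Through P₂: C(22, 16)·C(13, 3) = 21339318. Since P₁ is strictly southwest of P₂, a monotone path through both must visit P₁ then P₂; paths through both = C(17, 12)·C(5, 4)·C(13, 3) = 8848840. Avoid both = 4059928950 − 196926912 − 21339318 + 8848840 = 3850511560.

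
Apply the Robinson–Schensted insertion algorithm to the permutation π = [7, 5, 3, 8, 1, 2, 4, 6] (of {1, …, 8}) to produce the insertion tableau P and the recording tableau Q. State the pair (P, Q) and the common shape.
P = [1, 2, 4, 6] / [3, 8] / [5] / [7];  Q = [1, 4, 7, 8] / [2, 6] / [3] / [5];  common shape = (4, 2, 1, 1)

Row-insert the values π_1, π_2, … into P one at a time, bumping the leftmost entry strictly greater than the inserted value down to the next row. The recording tableau Q records, in position (i, j), the step at which that cell was added to P.
  Insert 7 (step 1): P = [7];  Q = [1]
  Insert 5 (step 2): P = [5] / [7];  Q = [1] / [2]
  Insert 3 (step 3): P = [3] / [5] / [7];  Q = [1] / [2] / [3]
  Insert 8 (step 4): P = [3, 8] / [5] / [7];  Q = [1, 4] / [2] / [3]
  Insert 1 (step 5): P = [1, 8] / [3] / [5] / [7];  Q = [1, 4] / [2] / [3] / [5]
  Insert 2 (step 6): P = [1, 2] / [3, 8] / [5] / [7];  Q = [1, 4] / [2, 6] / [3] / [5]
  Insert 4 (step 7): P = [1, 2, 4] / [3, 8] / [5] / [7];  Q = [1, 4, 7] / [2, 6] / [3] / [5]
  Insert 6 (step 8): P = [1, 2, 4, 6] / [3, 8] / [5] / [7];  Q = [1, 4, 7, 8] / [2, 6] / [3] / [5]
Final shape: (4, 2, 1, 1).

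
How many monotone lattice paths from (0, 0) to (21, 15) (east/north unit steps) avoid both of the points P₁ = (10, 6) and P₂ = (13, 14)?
Number of paths = 4054246060

Inclusion–exclusion. Total paths: C(36, 21) = 5567902560. Through P₁: C(16, 10)·C(20, 11) = 1345023680. Through P₂: C(27, 13)·C(9, 8) = 180524700. Since P₁ is strictly southwest of P₂, a monotone path through both must visit P₁ then P₂; paths through both = C(16, 10)·C(11, 3)·C(9, 8) = 11891880. Avoid both = 5567902560 − 1345023680 − 180524700 + 11891880 = 4054246060.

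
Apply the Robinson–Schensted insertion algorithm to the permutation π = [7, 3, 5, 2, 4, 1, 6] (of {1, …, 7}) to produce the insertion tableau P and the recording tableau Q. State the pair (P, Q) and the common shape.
P = [1, 4, 6] / [2, 5] / [3] / [7];  Q = [1, 3, 7] / [2, 5] / [4] / [6];  common shape = (3, 2, 1, 1)

Row-insert the values π_1, π_2, … into P one at a time, bumping the leftmost entry strictly greater than the inserted value down to the next row. The recording tableau Q records, in position (i, j), the step at which that cell was added to P.
  Insert 7 (step 1): P = [7];  Q = [1]
  Insert 3 (step 2): P = [3] / [7];  Q = [1] / [2]
  Insert 5 (step 3): P = [3, 5] / [7];  Q = [1, 3] / [2]
  Insert 2 (step 4): P = [2, 5] / [3] / [7];  Q = [1, 3] / [2] / [4]
  Insert 4 (step 5): P = [2, 4] / [3, 5] / [7];  Q = [1, 3] / [2, 5] / [4]
  Insert 1 (step 6): P = [1, 4] / [2, 5] / [3] / [7];  Q = [1, 3] / [2, 5] / [4] / [6]
  Insert 6 (step 7): P = [1, 4, 6] / [2, 5] / [3] / [7];  Q = [1, 3, 7] / [2, 5] / [4] / [6]
Final shape: (3, 2, 1, 1).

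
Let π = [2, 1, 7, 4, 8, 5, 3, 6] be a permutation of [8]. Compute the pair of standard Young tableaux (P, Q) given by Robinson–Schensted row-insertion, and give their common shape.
P = [1, 3, 5, 6] / [2, 4, 8] / [7];  Q = [1, 3, 5, 8] / [2, 4, 6] / [7];  common shape = (4, 3, 1)

Row-insert the values π_1, π_2, … into P one at a time, bumping the leftmost entry strictly greater than the inserted value down to the next row. The recording tableau Q records, in position (i, j), the step at which that cell was added to P.
  Insert 2 (step 1): P = [2];  Q = [1]
  Insert 1 (step 2): P = [1] / [2];  Q = [1] / [2]
  Insert 7 (step 3): P = [1, 7] / [2];  Q = [1, 3] / [2]
  Insert 4 (step 4): P = [1, 4] / [2, 7];  Q = [1, 3] / [2, 4]
  Insert 8 (step 5): P = [1, 4, 8] / [2, 7];  Q = [1, 3, 5] / [2, 4]
  Insert 5 (step 6): P = [1, 4, 5] / [2, 7, 8];  Q = [1, 3, 5] / [2, 4, 6]
  Insert 3 (step 7): P = [1, 3, 5] / [2, 4, 8] / [7];  Q = [1, 3, 5] / [2, 4, 6] / [7]
  Insert 6 (step 8): P = [1, 3, 5, 6] / [2, 4, 8] / [7];  Q = [1, 3, 5, 8] / [2, 4, 6] / [7]
Final shape: (4, 3, 1).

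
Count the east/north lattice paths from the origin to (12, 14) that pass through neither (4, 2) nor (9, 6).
Number of paths = 7254175

Inclusion–exclusion. Total paths: C(26, 12) = 9657700. Through P₁: C(6, 4)·C(20, 8) = 1889550. Through P₂: C(15, 9)·C(11, 3) = 825825. Since P₁ is strictly southwest of P₂, a monotone path through both must visit P₁ then P₂; paths through both = C(6, 4)·C(9, 5)·C(11, 3) = 311850. Avoid both = 9657700 − 1889550 − 825825 + 311850 = 7254175.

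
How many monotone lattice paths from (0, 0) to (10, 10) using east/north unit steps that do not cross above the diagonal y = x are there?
C_10 = 16796

These NE paths below the diagonal are counted by the Catalan number C_n = (1/(n + 1)) · C(2n, n). For n = 10: C_10 = (1/11) · C(20, 10) = 184756/11 = 16796.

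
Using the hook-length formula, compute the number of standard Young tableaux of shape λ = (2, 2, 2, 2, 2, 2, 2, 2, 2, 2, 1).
# SYT of shape (2, 2, 2, 2, 2, 2, 2, 2, 2, 2, 1) = 58786

Hook-length formula: f^λ = n! / Π hook(c), product over all cells c of the Young diagram. For λ = (2, 2, 2, 2, 2, 2, 2, 2, 2, 2, 1), n = 21 boxes. Hook lengths by row (left-to-right, top-to-bottom): [12, 10]; [11, 9]; [10, 8]; [9, 7]; [8, 6]; [7, 5]; [6, 4]; [5, 3]; [4, 2]; [3, 1]; [1]. Product of hooks = 869100503040000. So f^λ = 21! / 869100503040000 = 51090942171709440000 / 869100503040000 = 58786.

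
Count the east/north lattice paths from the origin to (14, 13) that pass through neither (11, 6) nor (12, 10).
Number of paths = 12725520

Inclusion–exclusion. Total paths: C(27, 14) = 20058300. Through P₁: C(17, 11)·C(10, 3) = 1485120. Through P₂: C(22, 12)·C(5, 2) = 6466460. Since P₁ is strictly southwest of P₂, a monotone path through both must visit P₁ then P₂; paths through both = C(17, 11)·C(5, 1)·C(5, 2) = 618800. Avoid both = 20058300 − 1485120 − 6466460 + 618800 = 12725520.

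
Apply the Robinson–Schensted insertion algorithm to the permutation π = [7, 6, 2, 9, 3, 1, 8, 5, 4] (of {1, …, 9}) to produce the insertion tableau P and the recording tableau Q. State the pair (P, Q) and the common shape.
P = [1, 3, 4] / [2, 5] / [6, 8] / [7, 9];  Q = [1, 4, 7] / [2, 5] / [3, 8] / [6, 9];  common shape = (3, 2, 2, 2)

Row-insert the values π_1, π_2, … into P one at a time, bumping the leftmost entry strictly greater than the inserted value down to the next row. The recording tableau Q records, in position (i, j), the step at which that cell was added to P.
  Insert 7 (step 1): P = [7];  Q = [1]
  Insert 6 (step 2): P = [6] / [7];  Q = [1] / [2]
  Insert 2 (step 3): P = [2] / [6] / [7];  Q = [1] / [2] / [3]
  Insert 9 (step 4): P = [2, 9] / [6] / [7];  Q = [1, 4] / [2] / [3]
  Insert 3 (step 5): P = [2, 3] / [6, 9] / [7];  Q = [1, 4] / [2, 5] / [3]
  Insert 1 (step 6): P = [1, 3] / [2, 9] / [6] / [7];  Q = [1, 4] / [2, 5] / [3] / [6]
  Insert 8 (step 7): P = [1, 3, 8] / [2, 9] / [6] / [7];  Q = [1, 4, 7] / [2, 5] / [3] / [6]
  Insert 5 (step 8): P = [1, 3, 5] / [2, 8] / [6, 9] / [7];  Q = [1, 4, 7] / [2, 5] / [3, 8] / [6]
  Insert 4 (step 9): P = [1, 3, 4] / [2, 5] / [6, 8] / [7, 9];  Q = [1, 4, 7] / [2, 5] / [3, 8] / [6, 9]
Final shape: (3, 2, 2, 2).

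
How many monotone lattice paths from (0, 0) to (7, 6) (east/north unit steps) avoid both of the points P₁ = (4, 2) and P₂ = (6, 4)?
Number of paths = 831

Inclusion–exclusion. Total paths: C(13, 7) = 1716. Through P₁: C(6, 4)·C(7, 3) = 525. Through P₂: C(10, 6)·C(3, 1) = 630. Since P₁ is strictly southwest of P₂, a monotone path through both must visit P₁ then P₂; paths through both = C(6, 4)·C(4, 2)·C(3, 1) = 270. Avoid both = 1716 − 525 − 630 + 270 = 831.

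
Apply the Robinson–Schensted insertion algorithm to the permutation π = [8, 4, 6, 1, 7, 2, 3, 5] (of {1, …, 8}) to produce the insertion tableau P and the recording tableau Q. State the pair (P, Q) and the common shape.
P = [1, 2, 3, 5] / [4, 6, 7] / [8];  Q = [1, 3, 5, 8] / [2, 6, 7] / [4];  common shape = (4, 3, 1)

Row-insert the values π_1, π_2, … into P one at a time, bumping the leftmost entry strictly greater than the inserted value down to the next row. The recording tableau Q records, in position (i, j), the step at which that cell was added to P.
  Insert 8 (step 1): P = [8];  Q = [1]
  Insert 4 (step 2): P = [4] / [8];  Q = [1] / [2]
  Insert 6 (step 3): P = [4, 6] / [8];  Q = [1, 3] / [2]
  Insert 1 (step 4): P = [1, 6] / [4] / [8];  Q = [1, 3] / [2] / [4]
  Insert 7 (step 5): P = [1, 6, 7] / [4] / [8];  Q = [1, 3, 5] / [2] / [4]
  Insert 2 (step 6): P = [1, 2, 7] / [4, 6] / [8];  Q = [1, 3, 5] / [2, 6] / [4]
  Insert 3 (step 7): P = [1, 2, 3] / [4, 6, 7] / [8];  Q = [1, 3, 5] / [2, 6, 7] / [4]
  Insert 5 (step 8): P = [1, 2, 3, 5] / [4, 6, 7] / [8];  Q = [1, 3, 5, 8] / [2, 6, 7] / [4]
Final shape: (4, 3, 1).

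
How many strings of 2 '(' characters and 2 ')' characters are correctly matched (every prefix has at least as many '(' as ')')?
C_2 = 2

These balanced parentheses are counted by the Catalan number C_n = (1/(n + 1)) · C(2n, n). For n = 2: C_2 = (1/3) · C(4, 2) = 6/3 = 2.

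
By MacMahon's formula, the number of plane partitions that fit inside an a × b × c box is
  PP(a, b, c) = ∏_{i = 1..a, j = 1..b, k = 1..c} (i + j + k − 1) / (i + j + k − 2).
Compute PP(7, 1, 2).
PP(7, 1, 2) = 36

Evaluate the triple product over i = 1..7, j = 1..1, k = 1..2. The factors are (2/1) · (3/2) · (3/2) · (4/3) · (4/3) · (5/4) · (5/4) · (6/5) · … (14 factors total). The numerators and denominators telescope so the product is an integer; carrying out the multiplication exactly gives PP(7, 1, 2) = 36.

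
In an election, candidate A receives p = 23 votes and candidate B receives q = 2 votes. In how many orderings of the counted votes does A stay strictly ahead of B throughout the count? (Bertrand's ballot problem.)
Strict-lead orderings = 252

Total orderings of the 25 votes with 23 for A: C(25, 23) = 300. By the Bertrand ballot formula (Cycle Lemma / reflection principle), the number of orderings in which A is strictly ahead of B throughout is (p − q)/(p + q) · C(p + q, p) = (23 − 2)/(23 + 2) · 300 = 252.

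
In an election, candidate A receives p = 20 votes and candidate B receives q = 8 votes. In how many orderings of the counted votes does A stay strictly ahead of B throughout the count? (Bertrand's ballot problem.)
Strict-lead orderings = 1332045

Total orderings of the 28 votes with 20 for A: C(28, 20) = 3108105. By the Bertrand ballot formula (Cycle Lemma / reflection principle), the number of orderings in which A is strictly ahead of B throughout is (p − q)/(p + q) · C(p + q, p) = (20 − 8)/(20 + 8) · 3108105 = 1332045.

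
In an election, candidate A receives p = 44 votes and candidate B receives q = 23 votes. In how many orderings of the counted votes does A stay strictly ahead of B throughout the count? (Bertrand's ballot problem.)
Strict-lead orderings = 166341153374650800

Total orderings of the 67 votes with 44 for A: C(67, 44) = 530707489338171600. By the Bertrand ballot formula (Cycle Lemma / reflection principle), the number of orderings in which A is strictly ahead of B throughout is (p − q)/(p + q) · C(p + q, p) = (44 − 23)/(44 + 23) · 530707489338171600 = 166341153374650800.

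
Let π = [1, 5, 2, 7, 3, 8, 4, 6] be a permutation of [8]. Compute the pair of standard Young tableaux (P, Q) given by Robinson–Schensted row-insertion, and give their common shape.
P = [1, 2, 3, 4, 6] / [5, 7, 8];  Q = [1, 2, 4, 6, 8] / [3, 5, 7];  common shape = (5, 3)

Row-insert the values π_1, π_2, … into P one at a time, bumping the leftmost entry strictly greater than the inserted value down to the next row. The recording tableau Q records, in position (i, j), the step at which that cell was added to P.
  Insert 1 (step 1): P = [1];  Q = [1]
  Insert 5 (step 2): P = [1, 5];  Q = [1, 2]
  Insert 2 (step 3): P = [1, 2] / [5];  Q = [1, 2] / [3]
  Insert 7 (step 4): P = [1, 2, 7] / [5];  Q = [1, 2, 4] / [3]
  Insert 3 (step 5): P = [1, 2, 3] / [5, 7];  Q = [1, 2, 4] / [3, 5]
  Insert 8 (step 6): P = [1, 2, 3, 8] / [5, 7];  Q = [1, 2, 4, 6] / [3, 5]
  Insert 4 (step 7): P = [1, 2, 3, 4] / [5, 7, 8];  Q = [1, 2, 4, 6] / [3, 5, 7]
  Insert 6 (step 8): P = [1, 2, 3, 4, 6] / [5, 7, 8];  Q = [1, 2, 4, 6, 8] / [3, 5, 7]
Final shape: (5, 3).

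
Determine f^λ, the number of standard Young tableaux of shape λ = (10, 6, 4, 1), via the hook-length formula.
# SYT of shape (10, 6, 4, 1) = 68372640

Hook-length formula: f^λ = n! / Π hook(c), product over all cells c of the Young diagram. For λ = (10, 6, 4, 1), n = 21 boxes. Hook lengths by row (left-to-right, top-to-bottom): [13, 11, 10, 9, 7, 6, 4, 3, 2, 1]; [8, 6, 5, 4, 2, 1]; [5, 3, 2, 1]; [1]. Product of hooks = 747242496000. So f^λ = 21! / 747242496000 = 51090942171709440000 / 747242496000 = 68372640.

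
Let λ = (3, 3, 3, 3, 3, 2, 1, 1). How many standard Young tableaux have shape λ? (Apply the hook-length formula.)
# SYT of shape (3, 3, 3, 3, 3, 2, 1, 1) = 1662804

Hook-length formula: f^λ = n! / Π hook(c), product over all cells c of the Young diagram. For λ = (3, 3, 3, 3, 3, 2, 1, 1), n = 19 boxes. Hook lengths by row (left-to-right, top-to-bottom): [10, 7, 5]; [9, 6, 4]; [8, 5, 3]; [7, 4, 2]; [6, 3, 1]; [4, 1]; [2]; [1]. Product of hooks = 73156608000. So f^λ = 19! / 73156608000 = 121645100408832000 / 73156608000 = 1662804.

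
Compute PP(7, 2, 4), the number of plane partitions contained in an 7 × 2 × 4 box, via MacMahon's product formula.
PP(7, 2, 4) = 32670

Evaluate the triple product over i = 1..7, j = 1..2, k = 1..4. The factors are (2/1) · (3/2) · (4/3) · (5/4) · (3/2) · (4/3) · (5/4) · (6/5) · … (56 factors total). The numerators and denominators telescope so the product is an integer; carrying out the multiplication exactly gives PP(7, 2, 4) = 32670.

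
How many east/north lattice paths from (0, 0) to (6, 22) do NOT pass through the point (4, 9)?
Number of paths = 301665

Total paths from (0, 0) to (6, 22): C(28, 6) = 376740. Paths through (4, 9): (paths (0, 0) → (4, 9)) × (paths (4, 9) → (6, 22)) = C(13, 4) · C(15, 2) = 715 · 105 = 75075. Avoidance count = 376740 − 75075 = 301665.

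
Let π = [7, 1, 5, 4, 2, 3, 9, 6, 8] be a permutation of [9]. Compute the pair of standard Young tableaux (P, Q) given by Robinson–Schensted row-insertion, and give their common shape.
P = [1, 2, 3, 6, 8] / [4, 9] / [5] / [7];  Q = [1, 3, 6, 7, 9] / [2, 8] / [4] / [5];  common shape = (5, 2, 1, 1)

Row-insert the values π_1, π_2, … into P one at a time, bumping the leftmost entry strictly greater than the inserted value down to the next row. The recording tableau Q records, in position (i, j), the step at which that cell was added to P.
  Insert 7 (step 1): P = [7];  Q = [1]
  Insert 1 (step 2): P = [1] / [7];  Q = [1] / [2]
  Insert 5 (step 3): P = [1, 5] / [7];  Q = [1, 3] / [2]
  Insert 4 (step 4): P = [1, 4] / [5] / [7];  Q = [1, 3] / [2] / [4]
  Insert 2 (step 5): P = [1, 2] / [4] / [5] / [7];  Q = [1, 3] / [2] / [4] / [5]
  Insert 3 (step 6): P = [1, 2, 3] / [4] / [5] / [7];  Q = [1, 3, 6] / [2] / [4] / [5]
  Insert 9 (step 7): P = [1, 2, 3, 9] / [4] / [5] / [7];  Q = [1, 3, 6, 7] / [2] / [4] / [5]
  Insert 6 (step 8): P = [1, 2, 3, 6] / [4, 9] / [5] / [7];  Q = [1, 3, 6, 7] / [2, 8] / [4] / [5]
  Insert 8 (step 9): P = [1, 2, 3, 6, 8] / [4, 9] / [5] / [7];  Q = [1, 3, 6, 7, 9] / [2, 8] / [4] / [5]
Final shape: (5, 2, 1, 1).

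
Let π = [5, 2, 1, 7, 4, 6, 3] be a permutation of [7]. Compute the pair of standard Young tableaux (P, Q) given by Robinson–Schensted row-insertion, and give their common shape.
P = [1, 3, 6] / [2, 4] / [5, 7];  Q = [1, 4, 6] / [2, 5] / [3, 7];  common shape = (3, 2, 2)

Row-insert the values π_1, π_2, … into P one at a time, bumping the leftmost entry strictly greater than the inserted value down to the next row. The recording tableau Q records, in position (i, j), the step at which that cell was added to P.
  Insert 5 (step 1): P = [5];  Q = [1]
  Insert 2 (step 2): P = [2] / [5];  Q = [1] / [2]
  Insert 1 (step 3): P = [1] / [2] / [5];  Q = [1] / [2] / [3]
  Insert 7 (step 4): P = [1, 7] / [2] / [5];  Q = [1, 4] / [2] / [3]
  Insert 4 (step 5): P = [1, 4] / [2, 7] / [5];  Q = [1, 4] / [2, 5] / [3]
  Insert 6 (step 6): P = [1, 4, 6] / [2, 7] / [5];  Q = [1, 4, 6] / [2, 5] / [3]
  Insert 3 (step 7): P = [1, 3, 6] / [2, 4] / [5, 7];  Q = [1, 4, 6] / [2, 5] / [3, 7]
Final shape: (3, 2, 2).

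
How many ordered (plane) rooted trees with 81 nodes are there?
C_80 = 1136359577947336271931632877004667456667613940

These ordered rooted trees are counted by the Catalan number C_n = (1/(n + 1)) · C(2n, n). For n = 80: C_80 = (1/81) · C(160, 80) = 92045125813734238026462263037378063990076729140/81 = 1136359577947336271931632877004667456667613940.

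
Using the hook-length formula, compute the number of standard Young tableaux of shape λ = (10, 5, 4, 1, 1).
# SYT of shape (10, 5, 4, 1, 1) = 126977760

Hook-length formula: f^λ = n! / Π hook(c), product over all cells c of the Young diagram. For λ = (10, 5, 4, 1, 1), n = 21 boxes. Hook lengths by row (left-to-right, top-to-bottom): [14, 11, 10, 9, 7, 5, 4, 3, 2, 1]; [8, 5, 4, 3, 1]; [6, 3, 2, 1]; [2]; [1]. Product of hooks = 402361344000. So f^λ = 21! / 402361344000 = 51090942171709440000 / 402361344000 = 126977760.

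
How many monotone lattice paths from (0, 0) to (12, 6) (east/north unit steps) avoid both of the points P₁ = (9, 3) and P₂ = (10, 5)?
Number of paths = 7135

Inclusion–exclusion. Total paths: C(18, 12) = 18564. Through P₁: C(12, 9)·C(6, 3) = 4400. Through P₂: C(15, 10)·C(3, 2) = 9009. Since P₁ is strictly southwest of P₂, a monotone path through both must visit P₁ then P₂; paths through both = C(12, 9)·C(3, 1)·C(3, 2) = 1980. Avoid both = 18564 − 4400 − 9009 + 1980 = 7135.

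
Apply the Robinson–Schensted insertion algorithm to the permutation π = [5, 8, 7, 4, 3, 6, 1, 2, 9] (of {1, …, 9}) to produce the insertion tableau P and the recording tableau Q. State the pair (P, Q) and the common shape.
P = [1, 2, 9] / [3, 6] / [4, 7] / [5] / [8];  Q = [1, 2, 9] / [3, 6] / [4, 8] / [5] / [7];  common shape = (3, 2, 2, 1, 1)

Row-insert the values π_1, π_2, … into P one at a time, bumping the leftmost entry strictly greater than the inserted value down to the next row. The recording tableau Q records, in position (i, j), the step at which that cell was added to P.
  Insert 5 (step 1): P = [5];  Q = [1]
  Insert 8 (step 2): P = [5, 8];  Q = [1, 2]
  Insert 7 (step 3): P = [5, 7] / [8];  Q = [1, 2] / [3]
  Insert 4 (step 4): P = [4, 7] / [5] / [8];  Q = [1, 2] / [3] / [4]
  Insert 3 (step 5): P = [3, 7] / [4] / [5] / [8];  Q = [1, 2] / [3] / [4] / [5]
  Insert 6 (step 6): P = [3, 6] / [4, 7] / [5] / [8];  Q = [1, 2] / [3, 6] / [4] / [5]
  Insert 1 (step 7): P = [1, 6] / [3, 7] / [4] / [5] / [8];  Q = [1, 2] / [3, 6] / [4] / [5] / [7]
  Insert 2 (step 8): P = [1, 2] / [3, 6] / [4, 7] / [5] / [8];  Q = [1, 2] / [3, 6] / [4, 8] / [5] / [7]
  Insert 9 (step 9): P = [1, 2, 9] / [3, 6] / [4, 7] / [5] / [8];  Q = [1, 2, 9] / [3, 6] / [4, 8] / [5] / [7]
Final shape: (3, 2, 2, 1, 1).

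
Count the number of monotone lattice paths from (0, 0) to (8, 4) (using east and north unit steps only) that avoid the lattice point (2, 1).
Number of paths = 243

Total paths from (0, 0) to (8, 4): C(12, 8) = 495. Paths through (2, 1): (paths (0, 0) → (2, 1)) × (paths (2, 1) → (8, 4)) = C(3, 2) · C(9, 6) = 3 · 84 = 252. Avoidance count = 495 − 252 = 243.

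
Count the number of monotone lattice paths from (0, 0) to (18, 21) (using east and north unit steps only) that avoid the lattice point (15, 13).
Number of paths = 56181187590

Total paths from (0, 0) to (18, 21): C(39, 18) = 62359143990. Paths through (15, 13): (paths (0, 0) → (15, 13)) × (paths (15, 13) → (18, 21)) = C(28, 15) · C(11, 3) = 37442160 · 165 = 6177956400. Avoidance count = 62359143990 − 6177956400 = 56181187590.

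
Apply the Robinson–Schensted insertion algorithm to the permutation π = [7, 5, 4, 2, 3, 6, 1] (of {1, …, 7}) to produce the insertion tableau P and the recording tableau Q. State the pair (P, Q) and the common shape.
P = [1, 3, 6] / [2] / [4] / [5] / [7];  Q = [1, 5, 6] / [2] / [3] / [4] / [7];  common shape = (3, 1, 1, 1, 1)

Row-insert the values π_1, π_2, … into P one at a time, bumping the leftmost entry strictly greater than the inserted value down to the next row. The recording tableau Q records, in position (i, j), the step at which that cell was added to P.
  Insert 7 (step 1): P = [7];  Q = [1]
  Insert 5 (step 2): P = [5] / [7];  Q = [1] / [2]
  Insert 4 (step 3): P = [4] / [5] / [7];  Q = [1] / [2] / [3]
  Insert 2 (step 4): P = [2] / [4] / [5] / [7];  Q = [1] / [2] / [3] / [4]
  Insert 3 (step 5): P = [2, 3] / [4] / [5] / [7];  Q = [1, 5] / [2] / [3] / [4]
  Insert 6 (step 6): P = [2, 3, 6] / [4] / [5] / [7];  Q = [1, 5, 6] / [2] / [3] / [4]
  Insert 1 (step 7): P = [1, 3, 6] / [2] / [4] / [5] / [7];  Q = [1, 5, 6] / [2] / [3] / [4] / [7]
Final shape: (3, 1, 1, 1, 1).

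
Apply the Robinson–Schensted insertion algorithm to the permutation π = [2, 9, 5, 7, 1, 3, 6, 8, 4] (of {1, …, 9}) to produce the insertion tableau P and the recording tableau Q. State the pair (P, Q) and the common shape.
P = [1, 3, 4, 8] / [2, 5, 6] / [7] / [9];  Q = [1, 2, 4, 8] / [3, 6, 7] / [5] / [9];  common shape = (4, 3, 1, 1)

Row-insert the values π_1, π_2, … into P one at a time, bumping the leftmost entry strictly greater than the inserted value down to the next row. The recording tableau Q records, in position (i, j), the step at which that cell was added to P.
  Insert 2 (step 1): P = [2];  Q = [1]
  Insert 9 (step 2): P = [2, 9];  Q = [1, 2]
  Insert 5 (step 3): P = [2, 5] / [9];  Q = [1, 2] / [3]
  Insert 7 (step 4): P = [2, 5, 7] / [9];  Q = [1, 2, 4] / [3]
  Insert 1 (step 5): P = [1, 5, 7] / [2] / [9];  Q = [1, 2, 4] / [3] / [5]
  Insert 3 (step 6): P = [1, 3, 7] / [2, 5] / [9];  Q = [1, 2, 4] / [3, 6] / [5]
  Insert 6 (step 7): P = [1, 3, 6] / [2, 5, 7] / [9];  Q = [1, 2, 4] / [3, 6, 7] / [5]
  Insert 8 (step 8): P = [1, 3, 6, 8] / [2, 5, 7] / [9];  Q = [1, 2, 4, 8] / [3, 6, 7] / [5]
  Insert 4 (step 9): P = [1, 3, 4, 8] / [2, 5, 6] / [7] / [9];  Q = [1, 2, 4, 8] / [3, 6, 7] / [5] / [9]
Final shape: (4, 3, 1, 1).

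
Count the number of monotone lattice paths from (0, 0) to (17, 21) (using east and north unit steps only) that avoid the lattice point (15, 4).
Number of paths = 28780480584

Total paths from (0, 0) to (17, 21): C(38, 17) = 28781143380. Paths through (15, 4): (paths (0, 0) → (15, 4)) × (paths (15, 4) → (17, 21)) = C(19, 15) · C(19, 2) = 3876 · 171 = 662796. Avoidance count = 28781143380 − 662796 = 28780480584.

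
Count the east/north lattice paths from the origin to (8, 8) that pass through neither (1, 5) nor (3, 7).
Number of paths = 11646

Inclusion–exclusion. Total paths: C(16, 8) = 12870. Through P₁: C(6, 1)·C(10, 7) = 720. Through P₂: C(10, 3)·C(6, 5) = 720. Since P₁ is strictly southwest of P₂, a monotone path through both must visit P₁ then P₂; paths through both = C(6, 1)·C(4, 2)·C(6, 5) = 216. Avoid both = 12870 − 720 − 720 + 216 = 11646.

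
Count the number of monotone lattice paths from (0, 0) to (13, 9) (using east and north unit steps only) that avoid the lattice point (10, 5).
Number of paths = 392315

Total paths from (0, 0) to (13, 9): C(22, 13) = 497420. Paths through (10, 5): (paths (0, 0) → (10, 5)) × (paths (10, 5) → (13, 9)) = C(15, 10) · C(7, 3) = 3003 · 35 = 105105. Avoidance count = 497420 − 105105 = 392315.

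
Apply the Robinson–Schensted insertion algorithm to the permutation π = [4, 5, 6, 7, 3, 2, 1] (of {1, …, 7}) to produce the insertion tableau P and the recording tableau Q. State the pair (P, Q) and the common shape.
P = [1, 5, 6, 7] / [2] / [3] / [4];  Q = [1, 2, 3, 4] / [5] / [6] / [7];  common shape = (4, 1, 1, 1)

Row-insert the values π_1, π_2, … into P one at a time, bumping the leftmost entry strictly greater than the inserted value down to the next row. The recording tableau Q records, in position (i, j), the step at which that cell was added to P.
  Insert 4 (step 1): P = [4];  Q = [1]
  Insert 5 (step 2): P = [4, 5];  Q = [1, 2]
  Insert 6 (step 3): P = [4, 5, 6];  Q = [1, 2, 3]
  Insert 7 (step 4): P = [4, 5, 6, 7];  Q = [1, 2, 3, 4]
  Insert 3 (step 5): P = [3, 5, 6, 7] / [4];  Q = [1, 2, 3, 4] / [5]
  Insert 2 (step 6): P = [2, 5, 6, 7] / [3] / [4];  Q = [1, 2, 3, 4] / [5] / [6]
  Insert 1 (step 7): P = [1, 5, 6, 7] / [2] / [3] / [4];  Q = [1, 2, 3, 4] / [5] / [6] / [7]
Final shape: (4, 1, 1, 1).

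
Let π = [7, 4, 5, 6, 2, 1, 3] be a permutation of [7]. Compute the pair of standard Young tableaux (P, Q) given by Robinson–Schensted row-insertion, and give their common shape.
P = [1, 3, 6] / [2, 5] / [4] / [7];  Q = [1, 3, 4] / [2, 7] / [5] / [6];  common shape = (3, 2, 1, 1)

Row-insert the values π_1, π_2, … into P one at a time, bumping the leftmost entry strictly greater than the inserted value down to the next row. The recording tableau Q records, in position (i, j), the step at which that cell was added to P.
  Insert 7 (step 1): P = [7];  Q = [1]
  Insert 4 (step 2): P = [4] / [7];  Q = [1] / [2]
  Insert 5 (step 3): P = [4, 5] / [7];  Q = [1, 3] / [2]
  Insert 6 (step 4): P = [4, 5, 6] / [7];  Q = [1, 3, 4] / [2]
  Insert 2 (step 5): P = [2, 5, 6] / [4] / [7];  Q = [1, 3, 4] / [2] / [5]
  Insert 1 (step 6): P = [1, 5, 6] / [2] / [4] / [7];  Q = [1, 3, 4] / [2] / [5] / [6]
  Insert 3 (step 7): P = [1, 3, 6] / [2, 5] / [4] / [7];  Q = [1, 3, 4] / [2, 7] / [5] / [6]
Final shape: (3, 2, 1, 1).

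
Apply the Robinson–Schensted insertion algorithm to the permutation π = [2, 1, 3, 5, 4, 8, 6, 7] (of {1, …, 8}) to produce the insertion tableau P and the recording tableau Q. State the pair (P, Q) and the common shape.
P = [1, 3, 4, 6, 7] / [2, 5, 8];  Q = [1, 3, 4, 6, 8] / [2, 5, 7];  common shape = (5, 3)

Row-insert the values π_1, π_2, … into P one at a time, bumping the leftmost entry strictly greater than the inserted value down to the next row. The recording tableau Q records, in position (i, j), the step at which that cell was added to P.
  Insert 2 (step 1): P = [2];  Q = [1]
  Insert 1 (step 2): P = [1] / [2];  Q = [1] / [2]
  Insert 3 (step 3): P = [1, 3] / [2];  Q = [1, 3] / [2]
  Insert 5 (step 4): P = [1, 3, 5] / [2];  Q = [1, 3, 4] / [2]
  Insert 4 (step 5): P = [1, 3, 4] / [2, 5];  Q = [1, 3, 4] / [2, 5]
  Insert 8 (step 6): P = [1, 3, 4, 8] / [2, 5];  Q = [1, 3, 4, 6] / [2, 5]
  Insert 6 (step 7): P = [1, 3, 4, 6] / [2, 5, 8];  Q = [1, 3, 4, 6] / [2, 5, 7]
  Insert 7 (step 8): P = [1, 3, 4, 6, 7] / [2, 5, 8];  Q = [1, 3, 4, 6, 8] / [2, 5, 7]
Final shape: (5, 3).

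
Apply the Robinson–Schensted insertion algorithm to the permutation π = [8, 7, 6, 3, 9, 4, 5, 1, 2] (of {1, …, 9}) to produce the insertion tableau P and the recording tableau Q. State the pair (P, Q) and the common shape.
P = [1, 2, 5] / [3, 4] / [6, 9] / [7] / [8];  Q = [1, 5, 7] / [2, 6] / [3, 9] / [4] / [8];  common shape = (3, 2, 2, 1, 1)

Row-insert the values π_1, π_2, … into P one at a time, bumping the leftmost entry strictly greater than the inserted value down to the next row. The recording tableau Q records, in position (i, j), the step at which that cell was added to P.
  Insert 8 (step 1): P = [8];  Q = [1]
  Insert 7 (step 2): P = [7] / [8];  Q = [1] / [2]
  Insert 6 (step 3): P = [6] / [7] / [8];  Q = [1] / [2] / [3]
  Insert 3 (step 4): P = [3] / [6] / [7] / [8];  Q = [1] / [2] / [3] / [4]
  Insert 9 (step 5): P = [3, 9] / [6] / [7] / [8];  Q = [1, 5] / [2] / [3] / [4]
  Insert 4 (step 6): P = [3, 4] / [6, 9] / [7] / [8];  Q = [1, 5] / [2, 6] / [3] / [4]
  Insert 5 (step 7): P = [3, 4, 5] / [6, 9] / [7] / [8];  Q = [1, 5, 7] / [2, 6] / [3] / [4]
  Insert 1 (step 8): P = [1, 4, 5] / [3, 9] / [6] / [7] / [8];  Q = [1, 5, 7] / [2, 6] / [3] / [4] / [8]
  Insert 2 (step 9): P = [1, 2, 5] / [3, 4] / [6, 9] / [7] / [8];  Q = [1, 5, 7] / [2, 6] / [3, 9] / [4] / [8]
Final shape: (3, 2, 2, 1, 1).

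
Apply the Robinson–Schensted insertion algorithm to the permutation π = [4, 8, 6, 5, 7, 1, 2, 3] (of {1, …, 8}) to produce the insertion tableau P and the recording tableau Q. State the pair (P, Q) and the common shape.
P = [1, 2, 3] / [4, 5, 7] / [6] / [8];  Q = [1, 2, 5] / [3, 7, 8] / [4] / [6];  common shape = (3, 3, 1, 1)

Row-insert the values π_1, π_2, … into P one at a time, bumping the leftmost entry strictly greater than the inserted value down to the next row. The recording tableau Q records, in position (i, j), the step at which that cell was added to P.
  Insert 4 (step 1): P = [4];  Q = [1]
  Insert 8 (step 2): P = [4, 8];  Q = [1, 2]
  Insert 6 (step 3): P = [4, 6] / [8];  Q = [1, 2] / [3]
  Insert 5 (step 4): P = [4, 5] / [6] / [8];  Q = [1, 2] / [3] / [4]
  Insert 7 (step 5): P = [4, 5, 7] / [6] / [8];  Q = [1, 2, 5] / [3] / [4]
  Insert 1 (step 6): P = [1, 5, 7] / [4] / [6] / [8];  Q = [1, 2, 5] / [3] / [4] / [6]
  Insert 2 (step 7): P = [1, 2, 7] / [4, 5] / [6] / [8];  Q = [1, 2, 5] / [3, 7] / [4] / [6]
  Insert 3 (step 8): P = [1, 2, 3] / [4, 5, 7] / [6] / [8];  Q = [1, 2, 5] / [3, 7, 8] / [4] / [6]
Final shape: (3, 3, 1, 1).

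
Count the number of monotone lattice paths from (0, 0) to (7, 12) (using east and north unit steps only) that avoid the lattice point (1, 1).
Number of paths = 25636

Total paths from (0, 0) to (7, 12): C(19, 7) = 50388. Paths through (1, 1): (paths (0, 0) → (1, 1)) × (paths (1, 1) → (7, 12)) = C(2, 1) · C(17, 6) = 2 · 12376 = 24752. Avoidance count = 50388 − 24752 = 25636.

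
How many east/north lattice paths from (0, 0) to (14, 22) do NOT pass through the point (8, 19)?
Number of paths = 3609810900

Total paths from (0, 0) to (14, 22): C(36, 14) = 3796297200. Paths through (8, 19): (paths (0, 0) → (8, 19)) × (paths (8, 19) → (14, 22)) = C(27, 8) · C(9, 6) = 2220075 · 84 = 186486300. Avoidance count = 3796297200 − 186486300 = 3609810900.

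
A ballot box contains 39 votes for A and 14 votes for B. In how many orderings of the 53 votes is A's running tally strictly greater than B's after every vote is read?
Strict-lead orderings = 1133952785000

Total orderings of the 53 votes with 39 for A: C(53, 39) = 2403979904200. By the Bertrand ballot formula (Cycle Lemma / reflection principle), the number of orderings in which A is strictly ahead of B throughout is (p − q)/(p + q) · C(p + q, p) = (39 − 14)/(39 + 14) · 2403979904200 = 1133952785000.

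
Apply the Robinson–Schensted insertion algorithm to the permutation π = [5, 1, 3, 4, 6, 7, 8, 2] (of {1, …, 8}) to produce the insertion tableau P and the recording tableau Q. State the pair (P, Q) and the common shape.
P = [1, 2, 4, 6, 7, 8] / [3] / [5];  Q = [1, 3, 4, 5, 6, 7] / [2] / [8];  common shape = (6, 1, 1)

Row-insert the values π_1, π_2, … into P one at a time, bumping the leftmost entry strictly greater than the inserted value down to the next row. The recording tableau Q records, in position (i, j), the step at which that cell was added to P.
  Insert 5 (step 1): P = [5];  Q = [1]
  Insert 1 (step 2): P = [1] / [5];  Q = [1] / [2]
  Insert 3 (step 3): P = [1, 3] / [5];  Q = [1, 3] / [2]
  Insert 4 (step 4): P = [1, 3, 4] / [5];  Q = [1, 3, 4] / [2]
  Insert 6 (step 5): P = [1, 3, 4, 6] / [5];  Q = [1, 3, 4, 5] / [2]
  Insert 7 (step 6): P = [1, 3, 4, 6, 7] / [5];  Q = [1, 3, 4, 5, 6] / [2]
  Insert 8 (step 7): P = [1, 3, 4, 6, 7, 8] / [5];  Q = [1, 3, 4, 5, 6, 7] / [2]
  Insert 2 (step 8): P = [1, 2, 4, 6, 7, 8] / [3] / [5];  Q = [1, 3, 4, 5, 6, 7] / [2] / [8]
Final shape: (6, 1, 1).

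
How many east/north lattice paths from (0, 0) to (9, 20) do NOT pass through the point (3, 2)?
Number of paths = 8669045

Total paths from (0, 0) to (9, 20): C(29, 9) = 10015005. Paths through (3, 2): (paths (0, 0) → (3, 2)) × (paths (3, 2) → (9, 20)) = C(5, 3) · C(24, 6) = 10 · 134596 = 1345960. Avoidance count = 10015005 − 1345960 = 8669045.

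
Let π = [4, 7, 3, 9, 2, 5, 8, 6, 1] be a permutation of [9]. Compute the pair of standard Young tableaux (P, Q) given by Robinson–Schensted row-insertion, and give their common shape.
P = [1, 5, 6] / [2, 7, 8] / [3, 9] / [4];  Q = [1, 2, 4] / [3, 6, 7] / [5, 8] / [9];  common shape = (3, 3, 2, 1)

Row-insert the values π_1, π_2, … into P one at a time, bumping the leftmost entry strictly greater than the inserted value down to the next row. The recording tableau Q records, in position (i, j), the step at which that cell was added to P.
  Insert 4 (step 1): P = [4];  Q = [1]
  Insert 7 (step 2): P = [4, 7];  Q = [1, 2]
  Insert 3 (step 3): P = [3, 7] / [4];  Q = [1, 2] / [3]
  Insert 9 (step 4): P = [3, 7, 9] / [4];  Q = [1, 2, 4] / [3]
  Insert 2 (step 5): P = [2, 7, 9] / [3] / [4];  Q = [1, 2, 4] / [3] / [5]
  Insert 5 (step 6): P = [2, 5, 9] / [3, 7] / [4];  Q = [1, 2, 4] / [3, 6] / [5]
  Insert 8 (step 7): P = [2, 5, 8] / [3, 7, 9] / [4];  Q = [1, 2, 4] / [3, 6, 7] / [5]
  Insert 6 (step 8): P = [2, 5, 6] / [3, 7, 8] / [4, 9];  Q = [1, 2, 4] / [3, 6, 7] / [5, 8]
  Insert 1 (step 9): P = [1, 5, 6] / [2, 7, 8] / [3, 9] / [4];  Q = [1, 2, 4] / [3, 6, 7] / [5, 8] / [9]
Final shape: (3, 3, 2, 1).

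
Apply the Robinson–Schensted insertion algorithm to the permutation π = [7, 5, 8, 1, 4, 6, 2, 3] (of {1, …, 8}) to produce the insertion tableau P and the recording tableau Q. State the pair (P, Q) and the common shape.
P = [1, 2, 3] / [4, 6] / [5, 8] / [7];  Q = [1, 3, 6] / [2, 5] / [4, 8] / [7];  common shape = (3, 2, 2, 1)

Row-insert the values π_1, π_2, … into P one at a time, bumping the leftmost entry strictly greater than the inserted value down to the next row. The recording tableau Q records, in position (i, j), the step at which that cell was added to P.
  Insert 7 (step 1): P = [7];  Q = [1]
  Insert 5 (step 2): P = [5] / [7];  Q = [1] / [2]
  Insert 8 (step 3): P = [5, 8] / [7];  Q = [1, 3] / [2]
  Insert 1 (step 4): P = [1, 8] / [5] / [7];  Q = [1, 3] / [2] / [4]
  Insert 4 (step 5): P = [1, 4] / [5, 8] / [7];  Q = [1, 3] / [2, 5] / [4]
  Insert 6 (step 6): P = [1, 4, 6] / [5, 8] / [7];  Q = [1, 3, 6] / [2, 5] / [4]
  Insert 2 (step 7): P = [1, 2, 6] / [4, 8] / [5] / [7];  Q = [1, 3, 6] / [2, 5] / [4] / [7]
  Insert 3 (step 8): P = [1, 2, 3] / [4, 6] / [5, 8] / [7];  Q = [1, 3, 6] / [2, 5] / [4, 8] / [7]
Final shape: (3, 2, 2, 1).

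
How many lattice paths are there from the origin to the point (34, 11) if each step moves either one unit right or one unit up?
Number of paths = 10150595910

A monotone lattice path from (0, 0) to (34, 11) consists of 34 east steps and 11 north steps in some order, so it is determined by which 34 of the 45 steps are east. The count is C(45, 34) = 10150595910.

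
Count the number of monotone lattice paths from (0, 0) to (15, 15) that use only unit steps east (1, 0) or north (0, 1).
Number of paths = 155117520

A monotone lattice path from (0, 0) to (15, 15) consists of 15 east steps and 15 north steps in some order, so it is determined by which 15 of the 30 steps are east. The count is C(30, 15) = 155117520.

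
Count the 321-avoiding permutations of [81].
C_81 = 4462290049988320482463241297506133183499654740

These 321-avoiding permutations are counted by the Catalan number C_n = (1/(n + 1)) · C(2n, n). For n = 81: C_81 = (1/82) · C(162, 81) = 365907784099042279561985786395502921046971688680/82 = 4462290049988320482463241297506133183499654740.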